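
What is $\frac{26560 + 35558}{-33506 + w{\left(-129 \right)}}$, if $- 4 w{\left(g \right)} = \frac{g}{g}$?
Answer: $- \frac{82824}{44675} \approx -1.8539$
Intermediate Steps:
$w{\left(g \right)} = - \frac{1}{4}$ ($w{\left(g \right)} = - \frac{g \frac{1}{g}}{4} = \left(- \frac{1}{4}\right) 1 = - \frac{1}{4}$)
$\frac{26560 + 35558}{-33506 + w{\left(-129 \right)}} = \frac{26560 + 35558}{-33506 - \frac{1}{4}} = \frac{62118}{- \frac{134025}{4}} = 62118 \left(- \frac{4}{134025}\right) = - \frac{82824}{44675}$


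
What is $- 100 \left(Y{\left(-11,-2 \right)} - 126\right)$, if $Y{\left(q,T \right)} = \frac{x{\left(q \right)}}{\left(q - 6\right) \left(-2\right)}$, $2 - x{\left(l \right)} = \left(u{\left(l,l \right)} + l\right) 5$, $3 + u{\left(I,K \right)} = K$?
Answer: $\frac{207850}{17} \approx 12226.0$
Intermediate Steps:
$u{\left(I,K \right)} = -3 + K$
$x{\left(l \right)} = 17 - 10 l$ ($x{\left(l \right)} = 2 - \left(\left(-3 + l\right) + l\right) 5 = 2 - \left(-3 + 2 l\right) 5 = 2 - \left(-15 + 10 l\right) = 17 - 10 l$)
$Y{\left(q,T \right)} = \frac{17 - 10 q}{12 - 2 q}$ ($Y{\left(q,T \right)} = \frac{17 - 10 q}{\left(q - 6\right) \left(-2\right)} = \frac{17 - 10 q}{\left(-6 + q\right) \left(-2\right)} = \frac{17 - 10 q}{12 - 2 q}$)
$- 100 \left(Y{\left(-11,-2 \right)} - 126\right) = - 100 \left(\frac{-17 + 10 \left(-11\right)}{2 \left(-6 - 11\right)} - 126\right) = - 100 \left(\frac{-17 - 110}{2 \left(-17\right)} - 126\right) = - 100 \left(\frac{1}{2} \left(- \frac{1}{17}\right) \left(-127\right) - 126\right) = - 100 \left(\frac{127}{34} - 126\right) = \left(-100\right) \left(- \frac{4157}{34}\right) = \frac{207850}{17}$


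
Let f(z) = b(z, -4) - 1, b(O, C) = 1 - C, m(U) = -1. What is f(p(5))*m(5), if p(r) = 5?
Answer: -4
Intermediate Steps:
f(z) = 4 (f(z) = (1 - 1*(-4)) - 1 = (1 + 4) - 1 = 5 - 1 = 4)
f(p(5))*m(5) = 4*(-1) = -4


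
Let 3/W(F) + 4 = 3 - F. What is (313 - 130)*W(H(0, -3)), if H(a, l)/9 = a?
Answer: -549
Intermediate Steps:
H(a, l) = 9*a
W(F) = 3/(-1 - F) (W(F) = 3/(-4 + (3 - F)) = 3/(-1 - F))
(313 - 130)*W(H(0, -3)) = (313 - 130)*(-3/(1 + 9*0)) = 183*(-3/(1 + 0)) = 183*(-3/1) = 183*(-3*1) = 183*(-3) = -549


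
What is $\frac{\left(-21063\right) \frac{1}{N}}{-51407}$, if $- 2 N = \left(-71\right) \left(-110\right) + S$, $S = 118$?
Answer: $- \frac{21063}{203777348} \approx -0.00010336$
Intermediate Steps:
$N = -3964$ ($N = - \frac{\left(-71\right) \left(-110\right) + 118}{2} = - \frac{7810 + 118}{2} = \left(- \frac{1}{2}\right) 7928 = -3964$)
$\frac{\left(-21063\right) \frac{1}{N}}{-51407} = \frac{\left(-21063\right) \frac{1}{-3964}}{-51407} = \left(-21063\right) \left(- \frac{1}{3964}\right) \left(- \frac{1}{51407}\right) = \frac{21063}{3964} \left(- \frac{1}{51407}\right) = - \frac{21063}{203777348}$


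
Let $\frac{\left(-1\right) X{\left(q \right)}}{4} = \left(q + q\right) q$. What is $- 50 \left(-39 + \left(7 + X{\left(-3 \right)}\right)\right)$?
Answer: $5200$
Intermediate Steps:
$X{\left(q \right)} = - 8 q^{2}$ ($X{\left(q \right)} = - 4 \left(q + q\right) q = - 4 \cdot 2 q q = - 4 \cdot 2 q^{2} = - 8 q^{2}$)
$- 50 \left(-39 + \left(7 + X{\left(-3 \right)}\right)\right) = - 50 \left(-39 + \left(7 - 8 \left(-3\right)^{2}\right)\right) = - 50 \left(-39 + \left(7 - 72\right)\right) = - 50 \left(-39 - 65\right) = \left(-50\right) \left(-104\right) = 5200$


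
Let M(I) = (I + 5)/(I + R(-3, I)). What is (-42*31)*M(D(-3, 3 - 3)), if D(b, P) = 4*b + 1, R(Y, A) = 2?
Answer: -868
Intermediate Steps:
D(b, P) = 1 + 4*b
M(I) = (5 + I)/(2 + I) (M(I) = (I + 5)/(I + 2) = (5 + I)/(2 + I))
(-42*31)*M(D(-3, 3 - 3)) = (-42*31)*((5 + (1 + 4*(-3)))/(2 + (1 + 4*(-3)))) = -1302*(5 + (1 - 12))/(2 + (1 - 12)) = -1302*(5 - 11)/(2 - 11) = -1302*(-6)/(-9) = -(-434)*(-6)/3 = -1302*⅔ = -868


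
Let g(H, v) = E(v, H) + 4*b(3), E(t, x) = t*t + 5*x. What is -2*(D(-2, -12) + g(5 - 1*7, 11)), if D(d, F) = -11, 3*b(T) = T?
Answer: -208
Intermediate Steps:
b(T) = T/3
E(t, x) = t² + 5*x
g(H, v) = 4 + v² + 5*H (g(H, v) = (v² + 5*H) + 4*((⅓)*3) = (v² + 5*H) + 4*1 = (v² + 5*H) + 4 = 4 + v² + 5*H)
-2*(D(-2, -12) + g(5 - 1*7, 11)) = -2*(-11 + (4 + 11² + 5*(5 - 1*7))) = -2*(-11 + (4 + 121 + 5*(5 - 7))) = -2*(-11 + (4 + 121 + 5*(-2))) = -2*(-11 + (4 + 121 - 10)) = -2*(-11 + 115) = -2*104 = -208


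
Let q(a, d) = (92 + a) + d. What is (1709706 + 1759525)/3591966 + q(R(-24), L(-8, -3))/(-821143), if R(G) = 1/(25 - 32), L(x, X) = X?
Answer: 2848415579197/2949517737138 ≈ 0.96572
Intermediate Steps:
R(G) = -⅐ (R(G) = 1/(-7) = -⅐)
q(a, d) = 92 + a + d
(1709706 + 1759525)/3591966 + q(R(-24), L(-8, -3))/(-821143) = (1709706 + 1759525)/3591966 + (92 - ⅐ - 3)/(-821143) = 3469231*(1/3591966) + (622/7)*(-1/821143) = 3469231/3591966 - 622/5748001 = 2848415579197/2949517737138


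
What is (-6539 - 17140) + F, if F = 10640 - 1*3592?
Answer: -16631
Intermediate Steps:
F = 7048 (F = 10640 - 3592 = 7048)
(-6539 - 17140) + F = (-6539 - 17140) + 7048 = -23679 + 7048 = -16631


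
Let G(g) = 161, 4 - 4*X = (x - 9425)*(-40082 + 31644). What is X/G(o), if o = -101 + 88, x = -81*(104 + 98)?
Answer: -15542193/46 ≈ -3.3787e+5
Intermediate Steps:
x = -16362 (x = -81*202 = -16362)
o = -13
X = -108795351/2 (X = 1 - (-16362 - 9425)*(-40082 + 31644)/4 = 1 - (-25787)*(-8438)/4 = 1 - ¼*217590706 = 1 - 108795353/2 = -108795351/2 ≈ -5.4398e+7)
X/G(o) = -108795351/2/161 = -108795351/2*1/161 = -15542193/46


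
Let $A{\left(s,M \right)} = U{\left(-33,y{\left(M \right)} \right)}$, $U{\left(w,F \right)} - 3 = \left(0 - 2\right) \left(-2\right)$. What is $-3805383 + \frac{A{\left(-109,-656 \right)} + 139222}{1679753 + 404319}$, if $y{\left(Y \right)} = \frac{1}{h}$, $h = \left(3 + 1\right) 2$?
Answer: $- \frac{7930692020347}{2084072} \approx -3.8054 \cdot 10^{6}$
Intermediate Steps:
$h = 8$ ($h = 4 \cdot 2 = 8$)
$y{\left(Y \right)} = \frac{1}{8}$
$U{\left(w,F \right)} = 7$ ($U{\left(w,F \right)} = 3 + \left(0 - 2\right) \left(-2\right) = 3 - -4 = 3 + 4 = 7$)
$A{\left(s,M \right)} = 7$
$-3805383 + \frac{A{\left(-109,-656 \right)} + 139222}{1679753 + 404319} = -3805383 + \frac{7 + 139222}{1679753 + 404319} = -3805383 + \frac{139229}{2084072} = - \frac{7930692020347}{2084072}$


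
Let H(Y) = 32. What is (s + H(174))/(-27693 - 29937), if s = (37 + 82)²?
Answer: -4731/19210 ≈ -0.24628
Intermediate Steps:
s = 14161 (s = 119² = 14161)
(s + H(174))/(-27693 - 29937) = (14161 + 32)/(-27693 - 29937) = 14193/(-57630) = 14193*(-1/57630) = -4731/19210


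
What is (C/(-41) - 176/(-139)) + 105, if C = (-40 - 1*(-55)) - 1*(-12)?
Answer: 601858/5699 ≈ 105.61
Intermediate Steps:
C = 27 (C = (-40 + 55) + 12 = 15 + 12 = 27)
(C/(-41) - 176/(-139)) + 105 = (27/(-41) - 176/(-139)) + 105 = (27*(-1/41) - 176*(-1/139)) + 105 = (-27/41 + 176/139) + 105 = 3463/5699 + 105 = 601858/5699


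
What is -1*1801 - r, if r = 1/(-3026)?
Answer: -5449825/3026 ≈ -1801.0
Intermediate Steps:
r = -1/3026 ≈ -0.00033047
-1*1801 - r = -1*1801 - 1*(-1/3026) = -1801 + 1/3026 = -5449825/3026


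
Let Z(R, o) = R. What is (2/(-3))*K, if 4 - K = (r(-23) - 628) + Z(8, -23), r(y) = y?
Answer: -1294/3 ≈ -431.33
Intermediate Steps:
K = 647 (K = 4 - ((-23 - 628) + 8) = 4 - (-651 + 8) = 4 - 1*(-643) = 4 + 643 = 647)
(2/(-3))*K = (2/(-3))*647 = (2*(-⅓))*647 = -⅔*647 = -1294/3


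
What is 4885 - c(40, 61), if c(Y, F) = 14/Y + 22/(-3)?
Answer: 293519/60 ≈ 4892.0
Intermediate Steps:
c(Y, F) = -22/3 + 14/Y (c(Y, F) = 14/Y + 22*(-1/3) = 14/Y - 22/3 = -22/3 + 14/Y)
4885 - c(40, 61) = 4885 - (-22/3 + 14/40) = 4885 - (-22/3 + 14*(1/40)) = 4885 - (-22/3 + 7/20) = 4885 - 1*(-419/60) = 4885 + 419/60 = 293519/60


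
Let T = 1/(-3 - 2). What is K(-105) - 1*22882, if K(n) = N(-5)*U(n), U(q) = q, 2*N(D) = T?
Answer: -45743/2 ≈ -22872.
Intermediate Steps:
T = -⅕ (T = 1/(-5) = -⅕ ≈ -0.20000)
N(D) = -⅒ (N(D) = (½)*(-⅕) = -⅒)
K(n) = -n/10
K(-105) - 1*22882 = -⅒*(-105) - 1*22882 = 21/2 - 22882 = -45743/2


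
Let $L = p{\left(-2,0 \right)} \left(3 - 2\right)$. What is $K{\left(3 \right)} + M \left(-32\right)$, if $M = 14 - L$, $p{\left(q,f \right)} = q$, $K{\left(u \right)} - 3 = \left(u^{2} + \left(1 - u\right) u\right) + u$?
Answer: $-503$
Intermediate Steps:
$K{\left(u \right)} = 3 + u + u^{2} + u \left(1 - u\right)$ ($K{\left(u \right)} = 3 + \left(\left(u^{2} + \left(1 - u\right) u\right) + u\right) = 3 + \left(\left(u^{2} + u \left(1 - u\right)\right) + u\right) = 3 + \left(u + u^{2} + u \left(1 - u\right)\right) = 3 + u + u^{2} + u \left(1 - u\right)$)
$L = -2$ ($L = - 2 \left(3 - 2\right) = \left(-2\right) 1 = -2$)
$M = 16$ ($M = 14 - -2 = 14 + 2 = 16$)
$K{\left(3 \right)} + M \left(-32\right) = \left(3 + 2 \cdot 3\right) + 16 \left(-32\right) = \left(3 + 6\right) - 512 = 9 - 512 = -503$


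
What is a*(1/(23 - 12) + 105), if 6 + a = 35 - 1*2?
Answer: 31212/11 ≈ 2837.5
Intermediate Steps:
a = 27 (a = -6 + (35 - 1*2) = -6 + (35 - 2) = -6 + 33 = 27)
a*(1/(23 - 12) + 105) = 27*(1/(23 - 12) + 105) = 27*(1/11 + 105) = 27*(1156/11) = 31212/11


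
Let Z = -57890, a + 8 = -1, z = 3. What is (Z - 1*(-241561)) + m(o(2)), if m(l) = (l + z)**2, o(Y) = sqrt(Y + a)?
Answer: 183673 + 6*I*sqrt(7) ≈ 1.8367e+5 + 15.875*I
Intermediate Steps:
a = -9 (a = -8 - 1 = -9)
o(Y) = sqrt(-9 + Y) (o(Y) = sqrt(Y - 9) = sqrt(-9 + Y))
m(l) = (3 + l)**2 (m(l) = (l + 3)**2 = (3 + l)**2)
(Z - 1*(-241561)) + m(o(2)) = (-57890 - 1*(-241561)) + (3 + sqrt(-9 + 2))**2 = (-57890 + 241561) + (3 + sqrt(-7))**2 = 183671 + (3 + I*sqrt(7))**2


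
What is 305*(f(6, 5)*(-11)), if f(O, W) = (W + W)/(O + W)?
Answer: -3050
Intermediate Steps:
f(O, W) = 2*W/(O + W) (f(O, W) = (2*W)/(O + W) = 2*W/(O + W))
305*(f(6, 5)*(-11)) = 305*((2*5/(6 + 5))*(-11)) = 305*((2*5/11)*(-11)) = 305*((2*5*(1/11))*(-11)) = 305*((10/11)*(-11)) = 305*(-10) = -3050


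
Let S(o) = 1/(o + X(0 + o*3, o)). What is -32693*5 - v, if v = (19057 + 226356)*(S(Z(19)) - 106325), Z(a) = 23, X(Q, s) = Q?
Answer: 2400590140507/92 ≈ 2.6093e+10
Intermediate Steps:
S(o) = 1/(4*o) (S(o) = 1/(o + (0 + o*3)) = 1/(o + (0 + 3*o)) = 1/(o + 3*o) = 1/(4*o))
v = -2400605179287/92 (v = (19057 + 226356)*((1/4)/23 - 106325) = 245413*((1/4)*(1/23) - 106325) = 245413*(1/92 - 106325) = 245413*(-9781899/92) = -2400605179287/92 ≈ -2.6094e+10)
-32693*5 - v = -32693*5 - 1*(-2400605179287/92) = -163465 + 2400605179287/92 = 2400590140507/92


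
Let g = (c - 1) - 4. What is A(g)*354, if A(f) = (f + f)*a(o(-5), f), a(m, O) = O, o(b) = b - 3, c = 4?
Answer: 708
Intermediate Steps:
o(b) = -3 + b
g = -1 (g = (4 - 1) - 4 = 3 - 4 = -1)
A(f) = 2*f² (A(f) = (f + f)*f = (2*f)*f = 2*f²)
A(g)*354 = (2*(-1)²)*354 = (2*1)*354 = 2*354 = 708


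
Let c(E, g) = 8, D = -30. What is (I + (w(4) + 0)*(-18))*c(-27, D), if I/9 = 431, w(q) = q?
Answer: 30456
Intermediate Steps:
I = 3879 (I = 9*431 = 3879)
(I + (w(4) + 0)*(-18))*c(-27, D) = (3879 + (4 + 0)*(-18))*8 = (3879 + 4*(-18))*8 = (3879 - 72)*8 = 3807*8 = 30456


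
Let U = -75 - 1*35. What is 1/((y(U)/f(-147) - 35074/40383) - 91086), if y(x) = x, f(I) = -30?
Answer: -40383/3678212941 ≈ -1.0979e-5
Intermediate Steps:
U = -110 (U = -75 - 35 = -110)
1/((y(U)/f(-147) - 35074/40383) - 91086) = 1/((-110/(-30) - 35074/40383) - 91086) = 1/((-110*(-1/30) - 35074*1/40383) - 91086) = 1/((11/3 - 35074/40383) - 91086) = 1/(112997/40383 - 91086) = 1/(-3678212941/40383) = -40383/3678212941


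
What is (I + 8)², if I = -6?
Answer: 4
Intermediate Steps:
(I + 8)² = (-6 + 8)² = 2² = 4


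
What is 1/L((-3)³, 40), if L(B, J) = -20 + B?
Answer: -1/47 ≈ -0.021277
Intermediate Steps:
1/L((-3)³, 40) = 1/(-20 + (-3)³) = 1/(-20 - 27) = 1/(-47) = -1/47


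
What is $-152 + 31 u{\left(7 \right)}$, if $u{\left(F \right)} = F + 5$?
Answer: $220$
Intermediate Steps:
$u{\left(F \right)} = 5 + F$
$-152 + 31 u{\left(7 \right)} = -152 + 31 \left(5 + 7\right) = -152 + 31 \cdot 12 = -152 + 372 = 220$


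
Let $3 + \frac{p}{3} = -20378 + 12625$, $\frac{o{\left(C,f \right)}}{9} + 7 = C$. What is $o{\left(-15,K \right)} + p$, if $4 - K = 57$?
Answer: $-23466$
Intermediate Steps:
$K = -53$ ($K = 4 - 57 = -53$)
$o{\left(C,f \right)} = -63 + 9 C$
$p = -23268$ ($p = -9 + 3 \left(-20378 + 12625\right) = -9 + 3 \left(-7753\right) = -9 - 23259 = -23268$)
$o{\left(-15,K \right)} + p = \left(-63 + 9 \left(-15\right)\right) - 23268 = \left(-63 - 135\right) - 23268 = -198 - 23268 = -23466$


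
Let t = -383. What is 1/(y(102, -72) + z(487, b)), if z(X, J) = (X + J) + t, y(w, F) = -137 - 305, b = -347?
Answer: -1/685 ≈ -0.0014599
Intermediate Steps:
y(w, F) = -442
z(X, J) = -383 + J + X (z(X, J) = (X + J) - 383 = (J + X) - 383 = -383 + J + X)
1/(y(102, -72) + z(487, b)) = 1/(-442 + (-383 - 347 + 487)) = 1/(-442 - 243) = 1/(-685) = -1/685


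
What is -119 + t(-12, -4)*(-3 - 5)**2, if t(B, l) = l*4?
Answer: -1143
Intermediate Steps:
t(B, l) = 4*l
-119 + t(-12, -4)*(-3 - 5)**2 = -119 + (4*(-4))*(-3 - 5)**2 = -119 - 16*(-8)**2 = -119 - 16*64 = -119 - 1024 = -1143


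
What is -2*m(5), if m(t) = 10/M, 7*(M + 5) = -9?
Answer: 35/11 ≈ 3.1818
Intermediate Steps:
M = -44/7 (M = -5 + (⅐)*(-9) = -5 - 9/7 = -44/7 ≈ -6.2857)
m(t) = -35/22 (m(t) = 10/(-44/7) = 10*(-7/44) = -35/22)
-2*m(5) = -2*(-35/22) = 35/11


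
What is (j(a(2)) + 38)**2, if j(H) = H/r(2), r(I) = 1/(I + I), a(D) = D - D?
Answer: 1444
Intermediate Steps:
a(D) = 0
r(I) = 1/(2*I)
j(H) = 4*H (j(H) = H/(((1/2)/2)) = H/(((1/2)*(1/2))) = H/(1/4) = H*4 = 4*H)
(j(a(2)) + 38)**2 = (4*0 + 38)**2 = (0 + 38)**2 = 38**2 = 1444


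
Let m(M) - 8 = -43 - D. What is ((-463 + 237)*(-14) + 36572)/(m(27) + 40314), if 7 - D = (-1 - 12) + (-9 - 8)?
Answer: 19868/20121 ≈ 0.98743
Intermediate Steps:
D = 37 (D = 7 - ((-1 - 12) + (-9 - 8)) = 7 - (-13 - 17) = 7 - 1*(-30) = 7 + 30 = 37)
m(M) = -72 (m(M) = 8 + (-43 - 1*37) = 8 + (-43 - 37) = 8 - 80 = -72)
((-463 + 237)*(-14) + 36572)/(m(27) + 40314) = ((-463 + 237)*(-14) + 36572)/(-72 + 40314) = (-226*(-14) + 36572)/40242 = (3164 + 36572)*(1/40242) = 39736*(1/40242) = 19868/20121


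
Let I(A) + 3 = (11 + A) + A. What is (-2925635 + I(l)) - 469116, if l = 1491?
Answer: -3391761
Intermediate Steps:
I(A) = 8 + 2*A (I(A) = -3 + ((11 + A) + A) = -3 + (11 + 2*A) = 8 + 2*A)
(-2925635 + I(l)) - 469116 = (-2925635 + (8 + 2*1491)) - 469116 = (-2925635 + (8 + 2982)) - 469116 = (-2925635 + 2990) - 469116 = -2922645 - 469116 = -3391761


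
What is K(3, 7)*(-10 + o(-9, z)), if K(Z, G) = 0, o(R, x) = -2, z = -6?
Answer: 0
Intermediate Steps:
K(3, 7)*(-10 + o(-9, z)) = 0*(-10 - 2) = 0*(-12) = 0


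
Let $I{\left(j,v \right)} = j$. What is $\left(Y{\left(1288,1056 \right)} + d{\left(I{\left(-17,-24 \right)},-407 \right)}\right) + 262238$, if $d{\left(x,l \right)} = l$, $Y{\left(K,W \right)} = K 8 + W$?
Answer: $273191$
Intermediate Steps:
$Y{\left(K,W \right)} = W + 8 K$ ($Y{\left(K,W \right)} = 8 K + W = W + 8 K$)
$\left(Y{\left(1288,1056 \right)} + d{\left(I{\left(-17,-24 \right)},-407 \right)}\right) + 262238 = \left(\left(1056 + 8 \cdot 1288\right) - 407\right) + 262238 = \left(\left(1056 + 10304\right) - 407\right) + 262238 = \left(11360 - 407\right) + 262238 = 10953 + 262238 = 273191$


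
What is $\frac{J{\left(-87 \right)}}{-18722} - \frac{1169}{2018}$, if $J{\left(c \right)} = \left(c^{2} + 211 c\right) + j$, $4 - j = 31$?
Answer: $- \frac{15337}{9445249} \approx -0.0016238$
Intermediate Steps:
$j = -27$ ($j = 4 - 31 = -27$)
$J{\left(c \right)} = -27 + c^{2} + 211 c$ ($J{\left(c \right)} = \left(c^{2} + 211 c\right) - 27 = -27 + c^{2} + 211 c$)
$\frac{J{\left(-87 \right)}}{-18722} - \frac{1169}{2018} = \frac{-27 + \left(-87\right)^{2} + 211 \left(-87\right)}{-18722} - \frac{1169}{2018} = \left(-27 + 7569 - 18357\right) \left(- \frac{1}{18722}\right) - \frac{1169}{2018} = \left(-10815\right) \left(- \frac{1}{18722}\right) - \frac{1169}{2018} = \frac{10815}{18722} - \frac{1169}{2018} = - \frac{15337}{9445249}$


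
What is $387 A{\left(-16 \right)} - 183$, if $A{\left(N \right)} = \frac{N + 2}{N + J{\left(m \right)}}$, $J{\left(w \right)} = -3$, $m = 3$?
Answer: $\frac{1941}{19} \approx 102.16$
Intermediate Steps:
$A{\left(N \right)} = \frac{2 + N}{-3 + N}$ ($A{\left(N \right)} = \frac{N + 2}{N - 3} = \frac{2 + N}{-3 + N}$)
$387 A{\left(-16 \right)} - 183 = 387 \frac{2 - 16}{-3 - 16} - 183 = 387 \frac{1}{-19} \left(-14\right) - 183 = 387 \left(\left(- \frac{1}{19}\right) \left(-14\right)\right) - 183 = 387 \cdot \frac{14}{19} - 183 = \frac{5418}{19} - 183 = \frac{1941}{19}$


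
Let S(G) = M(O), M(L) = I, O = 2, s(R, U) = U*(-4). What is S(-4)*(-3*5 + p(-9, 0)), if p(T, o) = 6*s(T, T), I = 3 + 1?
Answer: 804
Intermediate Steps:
s(R, U) = -4*U
I = 4
M(L) = 4
S(G) = 4
p(T, o) = -24*T (p(T, o) = 6*(-4*T) = -24*T)
S(-4)*(-3*5 + p(-9, 0)) = 4*(-3*5 - 24*(-9)) = 4*(-15 + 216) = 4*201 = 804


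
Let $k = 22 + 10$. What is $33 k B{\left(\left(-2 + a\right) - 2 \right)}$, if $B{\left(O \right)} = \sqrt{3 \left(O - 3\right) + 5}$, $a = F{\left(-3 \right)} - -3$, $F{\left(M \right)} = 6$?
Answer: $1056 \sqrt{11} \approx 3502.4$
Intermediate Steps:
$k = 32$
$a = 9$ ($a = 6 - -3 = 6 + 3 = 9$)
$B{\left(O \right)} = \sqrt{-4 + 3 O}$ ($B{\left(O \right)} = \sqrt{3 \left(-3 + O\right) + 5} = \sqrt{\left(-9 + 3 O\right) + 5} = \sqrt{-4 + 3 O}$)
$33 k B{\left(\left(-2 + a\right) - 2 \right)} = 33 \cdot 32 \sqrt{-4 + 3 \left(\left(-2 + 9\right) - 2\right)} = 1056 \sqrt{-4 + 3 \left(7 - 2\right)} = 1056 \sqrt{-4 + 3 \cdot 5} = 1056 \sqrt{-4 + 15} = 1056 \sqrt{11}$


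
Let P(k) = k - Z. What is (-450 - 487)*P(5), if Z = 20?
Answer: 14055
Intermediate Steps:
P(k) = -20 + k (P(k) = k - 1*20 = k - 20 = -20 + k)
(-450 - 487)*P(5) = (-450 - 487)*(-20 + 5) = -937*(-15) = 14055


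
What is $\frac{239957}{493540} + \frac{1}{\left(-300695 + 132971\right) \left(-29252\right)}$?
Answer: $\frac{294323004682069}{605359192146480} \approx 0.4862$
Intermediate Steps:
$\frac{239957}{493540} + \frac{1}{\left(-300695 + 132971\right) \left(-29252\right)} = 239957 \cdot \frac{1}{493540} + \frac{1}{-167724} \left(- \frac{1}{29252}\right) = \frac{239957}{493540} - - \frac{1}{4906262448} = \frac{239957}{493540} + \frac{1}{4906262448} = \frac{294323004682069}{605359192146480}$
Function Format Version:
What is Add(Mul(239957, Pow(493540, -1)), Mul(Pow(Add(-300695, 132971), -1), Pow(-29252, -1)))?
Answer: Rational(294323004682069, 605359192146480) ≈ 0.48620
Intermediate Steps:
Add(Mul(239957, Pow(493540, -1)), Mul(Pow(Add(-300695, 132971), -1), Pow(-29252, -1))) = Add(Mul(239957, Rational(1, 493540)), Mul(Pow(-167724, -1), Rational(-1, 29252))) = Add(Rational(239957, 493540), Mul(Rational(-1, 167724), Rational(-1, 29252))) = Add(Rational(239957, 493540), Rational(1, 4906262448)) = Rational(294323004682069, 605359192146480)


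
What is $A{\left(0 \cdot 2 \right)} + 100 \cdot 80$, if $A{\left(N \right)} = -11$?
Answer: $7989$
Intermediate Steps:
$A{\left(0 \cdot 2 \right)} + 100 \cdot 80 = -11 + 100 \cdot 80 = -11 + 8000 = 7989$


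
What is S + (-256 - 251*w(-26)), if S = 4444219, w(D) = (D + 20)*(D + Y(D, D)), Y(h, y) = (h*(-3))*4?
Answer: 4874679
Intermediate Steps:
Y(h, y) = -12*h (Y(h, y) = -3*h*4 = -12*h)
w(D) = -11*D*(20 + D) (w(D) = (D + 20)*(D - 12*D) = (20 + D)*(-11*D) = -11*D*(20 + D))
S + (-256 - 251*w(-26)) = 4444219 + (-256 - 2761*(-26)*(-20 - 1*(-26))) = 4444219 + (-256 - 2761*(-26)*(-20 + 26)) = 4444219 + (-256 - 2761*(-26)*6) = 4444219 + (-256 - 251*(-1716)) = 4444219 + (-256 + 430716) = 4444219 + 430460 = 4874679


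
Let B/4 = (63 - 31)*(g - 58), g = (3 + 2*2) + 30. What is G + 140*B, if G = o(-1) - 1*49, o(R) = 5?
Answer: -376364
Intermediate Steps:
g = 37 (g = (3 + 4) + 30 = 7 + 30 = 37)
B = -2688 (B = 4*((63 - 31)*(37 - 58)) = 4*(32*(-21)) = 4*(-672) = -2688)
G = -44 (G = 5 - 1*49 = 5 - 49 = -44)
G + 140*B = -44 + 140*(-2688) = -44 - 376320 = -376364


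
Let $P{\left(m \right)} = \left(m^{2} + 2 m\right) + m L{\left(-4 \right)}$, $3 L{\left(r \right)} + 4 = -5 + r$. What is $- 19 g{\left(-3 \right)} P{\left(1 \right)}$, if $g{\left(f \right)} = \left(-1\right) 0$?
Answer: $0$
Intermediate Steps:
$g{\left(f \right)} = 0$
$L{\left(r \right)} = -3 + \frac{r}{3}$ ($L{\left(r \right)} = - \frac{4}{3} + \frac{-5 + r}{3} = - \frac{4}{3} + \left(- \frac{5}{3} + \frac{r}{3}\right) = -3 + \frac{r}{3}$)
$P{\left(m \right)} = m^{2} - \frac{7 m}{3}$ ($P{\left(m \right)} = \left(m^{2} + 2 m\right) + m \left(-3 + \frac{1}{3} \left(-4\right)\right) = \left(m^{2} + 2 m\right) + m \left(-3 - \frac{4}{3}\right) = \left(m^{2} + 2 m\right) + m \left(- \frac{13}{3}\right) = \left(m^{2} + 2 m\right) - \frac{13 m}{3} = m^{2} - \frac{7 m}{3}$)
$- 19 g{\left(-3 \right)} P{\left(1 \right)} = \left(-19\right) 0 \cdot \frac{1}{3} \cdot 1 \left(-7 + 3 \cdot 1\right) = 0 \cdot \frac{1}{3} \cdot 1 \left(-7 + 3\right) = 0 \cdot \frac{1}{3} \cdot 1 \left(-4\right) = 0 \left(- \frac{4}{3}\right) = 0$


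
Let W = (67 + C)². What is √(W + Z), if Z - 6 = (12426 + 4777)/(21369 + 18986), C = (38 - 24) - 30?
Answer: 4*√265391348390/40355 ≈ 51.063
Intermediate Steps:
C = -16 (C = 14 - 30 = -16)
Z = 259333/40355 (Z = 6 + (12426 + 4777)/(21369 + 18986) = 6 + 17203/40355 = 259333/40355 ≈ 6.4263)
W = 2601 (W = (67 - 16)² = 51² = 2601)
√(W + Z) = √(2601 + 259333/40355) = √(105222688/40355) = 4*√265391348390/40355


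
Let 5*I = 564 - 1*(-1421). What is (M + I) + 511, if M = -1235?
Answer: -327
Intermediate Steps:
I = 397 (I = (564 - 1*(-1421))/5 = (564 + 1421)/5 = (⅕)*1985 = 397)
(M + I) + 511 = (-1235 + 397) + 511 = -838 + 511 = -327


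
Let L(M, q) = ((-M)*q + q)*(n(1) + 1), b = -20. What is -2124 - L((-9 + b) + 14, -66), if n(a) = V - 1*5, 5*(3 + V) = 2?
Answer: -45468/5 ≈ -9093.6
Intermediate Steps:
V = -13/5 (V = -3 + (⅕)*2 = -3 + ⅖ = -13/5 ≈ -2.6000)
n(a) = -38/5 (n(a) = -13/5 - 1*5 = -13/5 - 5 = -38/5)
L(M, q) = -33*q/5 + 33*M*q/5 (L(M, q) = ((-M)*q + q)*(-38/5 + 1) = (-M*q + q)*(-33/5) = (q - M*q)*(-33/5) = -33*q/5 + 33*M*q/5)
-2124 - L((-9 + b) + 14, -66) = -2124 - 33*(-66)*(-1 + ((-9 - 20) + 14))/5 = -2124 - 33*(-66)*(-1 + (-29 + 14))/5 = -2124 - 33*(-66)*(-1 - 15)/5 = -2124 - 33*(-66)*(-16)/5 = -2124 - 1*34848/5 = -2124 - 34848/5 = -45468/5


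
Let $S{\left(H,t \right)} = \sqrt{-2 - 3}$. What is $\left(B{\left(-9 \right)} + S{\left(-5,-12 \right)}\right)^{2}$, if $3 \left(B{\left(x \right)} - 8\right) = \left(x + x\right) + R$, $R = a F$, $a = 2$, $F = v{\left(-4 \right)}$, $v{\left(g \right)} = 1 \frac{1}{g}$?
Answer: $- \frac{59}{36} + \frac{11 i \sqrt{5}}{3} \approx -1.6389 + 8.1989 i$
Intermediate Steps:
$v{\left(g \right)} = \frac{1}{g}$
$F = - \frac{1}{4}$ ($F = \frac{1}{-4} = - \frac{1}{4} \approx -0.25$)
$R = - \frac{1}{2}$ ($R = 2 \left(- \frac{1}{4}\right) = - \frac{1}{2} \approx -0.5$)
$B{\left(x \right)} = \frac{47}{6} + \frac{2 x}{3}$ ($B{\left(x \right)} = 8 + \frac{\left(x + x\right) - \frac{1}{2}}{3} = 8 + \frac{2 x - \frac{1}{2}}{3} = 8 + \frac{- \frac{1}{2} + 2 x}{3} = 8 + \left(- \frac{1}{6} + \frac{2 x}{3}\right) = \frac{47}{6} + \frac{2 x}{3}$)
$S{\left(H,t \right)} = i \sqrt{5}$ ($S{\left(H,t \right)} = \sqrt{-5} = i \sqrt{5}$)
$\left(B{\left(-9 \right)} + S{\left(-5,-12 \right)}\right)^{2} = \left(\left(\frac{47}{6} + \frac{2}{3} \left(-9\right)\right) + i \sqrt{5}\right)^{2} = \left(\left(\frac{47}{6} - 6\right) + i \sqrt{5}\right)^{2} = \left(\frac{11}{6} + i \sqrt{5}\right)^{2}$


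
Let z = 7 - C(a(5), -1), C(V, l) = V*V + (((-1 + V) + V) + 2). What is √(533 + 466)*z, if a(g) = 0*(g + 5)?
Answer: 18*√111 ≈ 189.64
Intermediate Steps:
a(g) = 0 (a(g) = 0*(5 + g) = 0)
C(V, l) = 1 + V² + 2*V (C(V, l) = V² + ((-1 + 2*V) + 2) = V² + (1 + 2*V) = 1 + V² + 2*V)
z = 6 (z = 7 - (1 + 0² + 2*0) = 7 - (1 + 0 + 0) = 7 - 1*1 = 7 - 1 = 6)
√(533 + 466)*z = √(533 + 466)*6 = √999*6 = (3*√111)*6 = 18*√111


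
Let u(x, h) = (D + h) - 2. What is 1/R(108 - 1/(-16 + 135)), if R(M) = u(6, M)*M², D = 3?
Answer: 1685159/2141972166970 ≈ 7.8673e-7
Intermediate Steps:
u(x, h) = 1 + h (u(x, h) = (3 + h) - 2 = 1 + h)
R(M) = M²*(1 + M) (R(M) = (1 + M)*M² = M²*(1 + M))
1/R(108 - 1/(-16 + 135)) = 1/((108 - 1/(-16 + 135))²*(1 + (108 - 1/(-16 + 135)))) = 1/((108 - 1/119)²*(1 + (108 - 1/119))) = 1/((12851/119)²*(1 + 12851/119)) = 1/((165148201/14161)*(12970/119)) = 1/(2141972166970/1685159) = 1685159/2141972166970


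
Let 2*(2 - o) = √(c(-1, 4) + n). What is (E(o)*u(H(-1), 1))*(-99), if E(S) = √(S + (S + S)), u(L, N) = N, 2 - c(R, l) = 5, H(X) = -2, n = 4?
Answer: -297*√2/2 ≈ -210.01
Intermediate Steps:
c(R, l) = -3 (c(R, l) = 2 - 1*5 = 2 - 5 = -3)
o = 3/2 (o = 2 - √(-3 + 4)/2 = 2 - √1/2 = 2 - ½*1 = 2 - ½ = 3/2 ≈ 1.5000)
E(S) = √3*√S (E(S) = √(S + 2*S) = √(3*S) = √3*√S)
(E(o)*u(H(-1), 1))*(-99) = ((√3*√(3/2))*1)*(-99) = ((√3*(√6/2))*1)*(-99) = ((3*√2/2)*1)*(-99) = (3*√2/2)*(-99) = -297*√2/2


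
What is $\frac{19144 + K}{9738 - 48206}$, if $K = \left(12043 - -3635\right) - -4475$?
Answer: $- \frac{39297}{38468} \approx -1.0216$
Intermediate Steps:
$K = 20153$ ($K = \left(12043 + 3635\right) + 4475 = 15678 + 4475 = 20153$)
$\frac{19144 + K}{9738 - 48206} = \frac{19144 + 20153}{9738 - 48206} = \frac{39297}{-38468} = 39297 \left(- \frac{1}{38468}\right) = - \frac{39297}{38468}$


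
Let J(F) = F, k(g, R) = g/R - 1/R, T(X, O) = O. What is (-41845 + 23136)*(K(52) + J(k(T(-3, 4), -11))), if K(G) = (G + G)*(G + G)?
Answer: -2225865857/11 ≈ -2.0235e+8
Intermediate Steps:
k(g, R) = -1/R + g/R
K(G) = 4*G² (K(G) = (2*G)*(2*G) = 4*G²)
(-41845 + 23136)*(K(52) + J(k(T(-3, 4), -11))) = (-41845 + 23136)*(4*52² + (-1 + 4)/(-11)) = -18709*(4*2704 - 1/11*3) = -18709*(10816 - 3/11) = -18709*118973/11 = -2225865857/11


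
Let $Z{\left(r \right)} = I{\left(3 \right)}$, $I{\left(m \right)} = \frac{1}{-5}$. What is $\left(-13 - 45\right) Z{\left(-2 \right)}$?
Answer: $\frac{58}{5} \approx 11.6$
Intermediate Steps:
$I{\left(m \right)} = - \frac{1}{5}$
$Z{\left(r \right)} = - \frac{1}{5}$
$\left(-13 - 45\right) Z{\left(-2 \right)} = \left(-13 - 45\right) \left(- \frac{1}{5}\right) = \left(-58\right) \left(- \frac{1}{5}\right) = \frac{58}{5}$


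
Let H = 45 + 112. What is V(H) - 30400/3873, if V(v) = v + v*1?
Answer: 1185722/3873 ≈ 306.15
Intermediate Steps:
H = 157
V(v) = 2*v (V(v) = v + v = 2*v)
V(H) - 30400/3873 = 2*157 - 30400/3873 = 314 - 30400*1/3873 = 314 - 30400/3873 = 1185722/3873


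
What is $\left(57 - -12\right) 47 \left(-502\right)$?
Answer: $-1627986$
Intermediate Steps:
$\left(57 - -12\right) 47 \left(-502\right) = \left(57 + \left(-12 + 24\right)\right) 47 \left(-502\right) = \left(57 + 12\right) 47 \left(-502\right) = 69 \cdot 47 \left(-502\right) = 3243 \left(-502\right) = -1627986$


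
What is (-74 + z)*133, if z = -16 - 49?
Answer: -18487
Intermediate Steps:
z = -65
(-74 + z)*133 = (-74 - 65)*133 = -139*133 = -18487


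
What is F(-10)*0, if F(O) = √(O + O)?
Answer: 0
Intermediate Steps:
F(O) = √2*√O (F(O) = √(2*O) = √2*√O)
F(-10)*0 = (√2*√(-10))*0 = (√2*(I*√10))*0 = (2*I*√5)*0 = 0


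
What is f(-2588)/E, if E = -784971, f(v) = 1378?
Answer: -1378/784971 ≈ -0.0017555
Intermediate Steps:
f(-2588)/E = 1378/(-784971) = 1378*(-1/784971) = -1378/784971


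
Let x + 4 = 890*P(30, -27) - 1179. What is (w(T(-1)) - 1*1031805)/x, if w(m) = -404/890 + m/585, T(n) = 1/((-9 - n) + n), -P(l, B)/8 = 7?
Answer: 96697711744/4781722491 ≈ 20.222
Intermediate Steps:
P(l, B) = -56 (P(l, B) = -8*7 = -56)
T(n) = -1/9 (T(n) = 1/(-9) = -1/9)
x = -51023 (x = -4 + (890*(-56) - 1179) = -4 + (-49840 - 1179) = -4 - 51019 = -51023)
w(m) = -202/445 + m/585 (w(m) = -404*1/890 + m*(1/585) = -202/445 + m/585)
(w(T(-1)) - 1*1031805)/x = ((-202/445 + (1/585)*(-1/9)) - 1*1031805)/(-51023) = ((-202/445 - 1/5265) - 1031805)*(-1/51023) = (-42559/93717 - 1031805)*(-1/51023) = -96697711744/93717*(-1/51023) = 96697711744/4781722491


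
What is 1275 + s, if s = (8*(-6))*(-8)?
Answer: 1659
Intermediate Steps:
s = 384 (s = -48*(-8) = 384)
1275 + s = 1275 + 384 = 1659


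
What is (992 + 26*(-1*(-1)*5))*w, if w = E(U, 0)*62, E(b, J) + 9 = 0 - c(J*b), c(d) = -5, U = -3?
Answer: -278256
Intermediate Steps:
E(b, J) = -4 (E(b, J) = -9 + (0 - 1*(-5)) = -9 + (0 + 5) = -9 + 5 = -4)
w = -248 (w = -4*62 = -248)
(992 + 26*(-1*(-1)*5))*w = (992 + 26*(-1*(-1)*5))*(-248) = (992 + 26*(1*5))*(-248) = (992 + 26*5)*(-248) = (992 + 130)*(-248) = 1122*(-248) = -278256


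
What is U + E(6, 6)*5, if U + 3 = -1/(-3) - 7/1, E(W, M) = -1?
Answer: -44/3 ≈ -14.667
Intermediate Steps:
U = -29/3 (U = -3 + (-1/(-3) - 7/1) = -3 + (-1*(-1/3) - 7*1) = -3 + (1/3 - 7) = -3 - 20/3 = -29/3 ≈ -9.6667)
U + E(6, 6)*5 = -29/3 - 1*5 = -29/3 - 5 = -44/3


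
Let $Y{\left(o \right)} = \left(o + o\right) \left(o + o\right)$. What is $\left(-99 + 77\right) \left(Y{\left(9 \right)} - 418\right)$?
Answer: $2068$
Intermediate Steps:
$Y{\left(o \right)} = 4 o^{2}$ ($Y{\left(o \right)} = 2 o 2 o = 4 o^{2}$)
$\left(-99 + 77\right) \left(Y{\left(9 \right)} - 418\right) = \left(-99 + 77\right) \left(4 \cdot 9^{2} - 418\right) = - 22 \left(4 \cdot 81 - 418\right) = - 22 \left(324 - 418\right) = \left(-22\right) \left(-94\right) = 2068$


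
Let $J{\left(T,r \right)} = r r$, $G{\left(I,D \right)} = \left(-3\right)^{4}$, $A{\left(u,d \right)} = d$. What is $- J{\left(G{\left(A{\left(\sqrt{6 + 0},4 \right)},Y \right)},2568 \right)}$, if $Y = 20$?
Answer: $-6594624$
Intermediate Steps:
$G{\left(I,D \right)} = 81$
$J{\left(T,r \right)} = r^{2}$
$- J{\left(G{\left(A{\left(\sqrt{6 + 0},4 \right)},Y \right)},2568 \right)} = - 2568^{2} = \left(-1\right) 6594624 = -6594624$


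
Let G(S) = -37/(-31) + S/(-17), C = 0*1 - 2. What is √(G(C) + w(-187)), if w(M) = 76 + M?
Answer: I*√30463762/527 ≈ 10.473*I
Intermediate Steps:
C = -2 (C = 0 - 2 = -2)
G(S) = 37/31 - S/17 (G(S) = -37*(-1/31) + S*(-1/17) = 37/31 - S/17)
√(G(C) + w(-187)) = √((37/31 - 1/17*(-2)) + (76 - 187)) = √((37/31 + 2/17) - 111) = √(691/527 - 111) = √(-57806/527) = I*√30463762/527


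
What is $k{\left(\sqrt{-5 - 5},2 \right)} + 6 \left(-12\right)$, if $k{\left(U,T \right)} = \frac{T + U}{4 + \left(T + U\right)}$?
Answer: $\frac{- 71 \sqrt{10} + 430 i}{\sqrt{10} - 6 i} \approx -71.522 + 0.27498 i$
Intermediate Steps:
$k{\left(U,T \right)} = \frac{T + U}{4 + T + U}$
$k{\left(\sqrt{-5 - 5},2 \right)} + 6 \left(-12\right) = \frac{2 + \sqrt{-5 - 5}}{4 + 2 + \sqrt{-5 - 5}} + 6 \left(-12\right) = \frac{2 + \sqrt{-10}}{4 + 2 + \sqrt{-10}} - 72 = \frac{2 + i \sqrt{10}}{4 + 2 + i \sqrt{10}} - 72 = \frac{2 + i \sqrt{10}}{6 + i \sqrt{10}} - 72 = -72 + \frac{2 + i \sqrt{10}}{6 + i \sqrt{10}}$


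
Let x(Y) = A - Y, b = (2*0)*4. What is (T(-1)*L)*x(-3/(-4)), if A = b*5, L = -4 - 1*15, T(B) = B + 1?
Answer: 0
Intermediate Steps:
T(B) = 1 + B
b = 0 (b = 0*4 = 0)
L = -19 (L = -4 - 15 = -19)
A = 0 (A = 0*5 = 0)
x(Y) = -Y (x(Y) = 0 - Y = -Y)
(T(-1)*L)*x(-3/(-4)) = ((1 - 1)*(-19))*(-(-3)/(-4)) = (0*(-19))*(-(-3)*(-1)/4) = 0*(-1*¾) = 0*(-¾) = 0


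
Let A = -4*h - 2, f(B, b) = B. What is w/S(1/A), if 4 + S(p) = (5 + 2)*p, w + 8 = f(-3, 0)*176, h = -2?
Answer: 3216/17 ≈ 189.18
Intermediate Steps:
A = 6 (A = -4*(-2) - 2 = 8 - 2 = 6)
w = -536 (w = -8 - 3*176 = -8 - 528 = -536)
S(p) = -4 + 7*p (S(p) = -4 + (5 + 2)*p = -4 + 7*p)
w/S(1/A) = -536/(-4 + 7/6) = -536/(-17/6) = -536*(-6/17) = 3216/17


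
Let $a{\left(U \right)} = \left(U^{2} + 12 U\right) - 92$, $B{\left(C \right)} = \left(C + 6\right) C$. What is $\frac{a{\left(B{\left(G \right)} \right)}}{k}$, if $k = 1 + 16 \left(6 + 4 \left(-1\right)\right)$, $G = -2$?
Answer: $- \frac{124}{33} \approx -3.7576$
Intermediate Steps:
$B{\left(C \right)} = C \left(6 + C\right)$ ($B{\left(C \right)} = \left(6 + C\right) C = C \left(6 + C\right)$)
$k = 33$ ($k = 1 + 16 \left(6 - 4\right) = 1 + 16 \cdot 2 = 1 + 32 = 33$)
$a{\left(U \right)} = -92 + U^{2} + 12 U$
$\frac{a{\left(B{\left(G \right)} \right)}}{k} = \frac{-92 + \left(- 2 \left(6 - 2\right)\right)^{2} + 12 \left(- 2 \left(6 - 2\right)\right)}{33} = \left(-92 + \left(\left(-2\right) 4\right)^{2} + 12 \left(\left(-2\right) 4\right)\right) \frac{1}{33} = \left(-92 + \left(-8\right)^{2} + 12 \left(-8\right)\right) \frac{1}{33} = \left(-92 + 64 - 96\right) \frac{1}{33} = \left(-124\right) \frac{1}{33} = - \frac{124}{33}$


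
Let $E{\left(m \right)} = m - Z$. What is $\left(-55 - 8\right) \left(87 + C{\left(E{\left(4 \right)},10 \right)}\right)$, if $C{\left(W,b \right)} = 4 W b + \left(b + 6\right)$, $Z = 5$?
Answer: $-3969$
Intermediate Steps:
$E{\left(m \right)} = -5 + m$ ($E{\left(m \right)} = m - 5 = -5 + m$)
$C{\left(W,b \right)} = 6 + b + 4 W b$ ($C{\left(W,b \right)} = 4 W b + \left(6 + b\right) = 6 + b + 4 W b$)
$\left(-55 - 8\right) \left(87 + C{\left(E{\left(4 \right)},10 \right)}\right) = \left(-55 - 8\right) \left(87 + \left(6 + 10 + 4 \left(-5 + 4\right) 10\right)\right) = - 63 \left(87 + \left(6 + 10 + 4 \left(-1\right) 10\right)\right) = - 63 \left(87 + \left(6 + 10 - 40\right)\right) = - 63 \left(87 - 24\right) = \left(-63\right) 63 = -3969$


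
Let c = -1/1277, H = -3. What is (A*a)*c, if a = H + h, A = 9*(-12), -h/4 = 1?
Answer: -756/1277 ≈ -0.59201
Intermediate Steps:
h = -4 (h = -4*1 = -4)
A = -108
a = -7 (a = -3 - 4 = -7)
c = -1/1277 (c = -1*1/1277 = -1/1277 ≈ -0.00078308)
(A*a)*c = -108*(-7)*(-1/1277) = 756*(-1/1277) = -756/1277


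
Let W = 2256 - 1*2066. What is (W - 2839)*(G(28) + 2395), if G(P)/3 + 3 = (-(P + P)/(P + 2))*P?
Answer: -29525754/5 ≈ -5.9052e+6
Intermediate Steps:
W = 190 (W = 2256 - 2066 = 190)
G(P) = -9 - 6*P²/(2 + P) (G(P) = -9 + 3*((-(P + P)/(P + 2))*P) = -9 + 3*((-2*P/(2 + P))*P) = -9 + 3*(-2*P²/(2 + P)) = -9 - 6*P²/(2 + P))
(W - 2839)*(G(28) + 2395) = (190 - 2839)*(3*(-6 - 3*28 - 2*28²)/(2 + 28) + 2395) = -2649*(3*(-6 - 84 - 2*784)/30 + 2395) = -2649*(3*(1/30)*(-6 - 84 - 1568) + 2395) = -2649*(3*(1/30)*(-1658) + 2395) = -2649*(-829/5 + 2395) = -2649*11146/5 = -29525754/5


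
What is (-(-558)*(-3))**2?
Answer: 2802276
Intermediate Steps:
(-(-558)*(-3))**2 = (-3*558)**2 = (-1674)**2 = 2802276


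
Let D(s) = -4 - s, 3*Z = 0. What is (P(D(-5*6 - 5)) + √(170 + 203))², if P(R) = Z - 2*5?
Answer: (-10 + √373)² ≈ 86.736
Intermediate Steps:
Z = 0 (Z = (⅓)*0 = 0)
P(R) = -10 (P(R) = 0 - 2*5 = 0 - 10 = -10)
(P(D(-5*6 - 5)) + √(170 + 203))² = (-10 + √(170 + 203))² = (-10 + √373)²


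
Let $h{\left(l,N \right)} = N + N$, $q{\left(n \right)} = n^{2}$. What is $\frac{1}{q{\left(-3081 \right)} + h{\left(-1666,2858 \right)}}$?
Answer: $\frac{1}{9498277} \approx 1.0528 \cdot 10^{-7}$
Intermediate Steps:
$h{\left(l,N \right)} = 2 N$
$\frac{1}{q{\left(-3081 \right)} + h{\left(-1666,2858 \right)}} = \frac{1}{\left(-3081\right)^{2} + 2 \cdot 2858} = \frac{1}{9492561 + 5716} = \frac{1}{9498277}$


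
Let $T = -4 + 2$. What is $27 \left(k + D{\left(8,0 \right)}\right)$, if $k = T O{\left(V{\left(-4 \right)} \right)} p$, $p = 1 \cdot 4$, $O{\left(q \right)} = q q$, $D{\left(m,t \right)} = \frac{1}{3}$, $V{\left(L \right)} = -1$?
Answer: $-207$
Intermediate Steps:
$D{\left(m,t \right)} = \frac{1}{3}$
$O{\left(q \right)} = q^{2}$
$p = 4$
$T = -2$
$k = -8$ ($k = - 2 \left(-1\right)^{2} \cdot 4 = \left(-2\right) 1 \cdot 4 = \left(-2\right) 4 = -8$)
$27 \left(k + D{\left(8,0 \right)}\right) = 27 \left(-8 + \frac{1}{3}\right) = 27 \left(- \frac{23}{3}\right) = -207$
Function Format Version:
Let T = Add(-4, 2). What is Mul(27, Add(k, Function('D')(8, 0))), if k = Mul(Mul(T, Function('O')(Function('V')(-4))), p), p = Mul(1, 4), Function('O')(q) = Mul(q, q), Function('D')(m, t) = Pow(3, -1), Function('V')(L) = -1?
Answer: -207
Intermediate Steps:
Function('D')(m, t) = Rational(1, 3)
Function('O')(q) = Pow(q, 2)
p = 4
T = -2
k = -8 (k = Mul(Mul(-2, Pow(-1, 2)), 4) = Mul(Mul(-2, 1), 4) = Mul(-2, 4) = -8)
Mul(27, Add(k, Function('D')(8, 0))) = Mul(27, Add(-8, Rational(1, 3))) = Mul(27, Rational(-23, 3)) = -207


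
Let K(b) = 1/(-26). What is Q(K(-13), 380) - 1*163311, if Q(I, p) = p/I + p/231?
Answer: -40006741/231 ≈ -1.7319e+5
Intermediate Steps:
K(b) = -1/26
Q(I, p) = p/231 + p/I (Q(I, p) = p/I + p*(1/231) = p/I + p/231 = p/231 + p/I)
Q(K(-13), 380) - 1*163311 = ((1/231)*380 + 380/(-1/26)) - 1*163311 = (380/231 + 380*(-26)) - 163311 = (380/231 - 9880) - 163311 = -2281900/231 - 163311 = -40006741/231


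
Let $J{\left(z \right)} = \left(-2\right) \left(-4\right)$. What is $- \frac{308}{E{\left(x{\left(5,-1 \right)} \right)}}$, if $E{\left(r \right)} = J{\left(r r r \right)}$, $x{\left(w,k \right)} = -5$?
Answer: $- \frac{77}{2} \approx -38.5$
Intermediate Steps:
$J{\left(z \right)} = 8$
$E{\left(r \right)} = 8$
$- \frac{308}{E{\left(x{\left(5,-1 \right)} \right)}} = - \frac{308}{8} = \left(-308\right) \frac{1}{8} = - \frac{77}{2}$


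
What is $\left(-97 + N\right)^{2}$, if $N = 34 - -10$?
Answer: $2809$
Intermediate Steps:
$N = 44$ ($N = 34 + 10 = 44$)
$\left(-97 + N\right)^{2} = \left(-97 + 44\right)^{2} = \left(-53\right)^{2} = 2809$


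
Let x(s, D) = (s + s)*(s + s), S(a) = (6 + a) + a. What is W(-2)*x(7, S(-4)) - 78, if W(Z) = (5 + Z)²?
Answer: 1686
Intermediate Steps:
S(a) = 6 + 2*a
x(s, D) = 4*s² (x(s, D) = (2*s)*(2*s) = 4*s²)
W(-2)*x(7, S(-4)) - 78 = (5 - 2)²*(4*7²) - 78 = 3²*(4*49) - 78 = 9*196 - 78 = 1764 - 78 = 1686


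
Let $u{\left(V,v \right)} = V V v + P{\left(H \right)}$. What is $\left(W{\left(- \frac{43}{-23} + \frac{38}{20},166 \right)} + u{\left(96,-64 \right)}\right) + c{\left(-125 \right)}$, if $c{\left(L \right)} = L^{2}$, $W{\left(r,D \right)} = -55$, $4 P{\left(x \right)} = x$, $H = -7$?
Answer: $- \frac{2297023}{4} \approx -5.7426 \cdot 10^{5}$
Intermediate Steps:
$P{\left(x \right)} = \frac{x}{4}$
$u{\left(V,v \right)} = - \frac{7}{4} + v V^{2}$ ($u{\left(V,v \right)} = V V v + \frac{1}{4} \left(-7\right) = V^{2} v - \frac{7}{4} = v V^{2} - \frac{7}{4} = - \frac{7}{4} + v V^{2}$)
$\left(W{\left(- \frac{43}{-23} + \frac{38}{20},166 \right)} + u{\left(96,-64 \right)}\right) + c{\left(-125 \right)} = \left(-55 - \left(\frac{7}{4} + 64 \cdot 96^{2}\right)\right) + \left(-125\right)^{2} = \left(-55 - \frac{2359303}{4}\right) + 15625 = - \frac{2359523}{4} + 15625 = - \frac{2297023}{4}$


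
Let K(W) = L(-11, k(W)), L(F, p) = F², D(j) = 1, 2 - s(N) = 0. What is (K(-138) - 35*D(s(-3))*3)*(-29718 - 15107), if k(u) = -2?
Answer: -717200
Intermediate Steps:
s(N) = 2 (s(N) = 2 - 1*0 = 2 + 0 = 2)
K(W) = 121 (K(W) = (-11)² = 121)
(K(-138) - 35*D(s(-3))*3)*(-29718 - 15107) = (121 - 35*1*3)*(-29718 - 15107) = (121 - 35*3)*(-44825) = (121 - 105)*(-44825) = 16*(-44825) = -717200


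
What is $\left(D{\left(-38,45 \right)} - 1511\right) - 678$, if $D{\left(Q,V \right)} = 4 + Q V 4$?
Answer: $-9025$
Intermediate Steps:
$D{\left(Q,V \right)} = 4 + 4 Q V$ ($D{\left(Q,V \right)} = 4 + Q 4 V = 4 + 4 Q V$)
$\left(D{\left(-38,45 \right)} - 1511\right) - 678 = \left(\left(4 + 4 \left(-38\right) 45\right) - 1511\right) - 678 = \left(\left(4 - 6840\right) - 1511\right) - 678 = \left(-6836 - 1511\right) - 678 = -8347 - 678 = -9025$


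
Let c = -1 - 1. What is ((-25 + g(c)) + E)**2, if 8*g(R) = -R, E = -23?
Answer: 36481/16 ≈ 2280.1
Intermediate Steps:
c = -2
g(R) = -R/8 (g(R) = (-R)/8 = -R/8)
((-25 + g(c)) + E)**2 = ((-25 - 1/8*(-2)) - 23)**2 = ((-25 + 1/4) - 23)**2 = (-99/4 - 23)**2 = (-191/4)**2 = 36481/16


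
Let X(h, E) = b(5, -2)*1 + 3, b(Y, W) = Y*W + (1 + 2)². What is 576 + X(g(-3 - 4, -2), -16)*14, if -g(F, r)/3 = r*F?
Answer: 604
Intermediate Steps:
g(F, r) = -3*F*r (g(F, r) = -3*r*F = -3*F*r)
b(Y, W) = 9 + W*Y (b(Y, W) = W*Y + 3² = W*Y + 9 = 9 + W*Y)
X(h, E) = 2 (X(h, E) = (9 - 2*5)*1 + 3 = (9 - 10)*1 + 3 = -1*1 + 3 = -1 + 3 = 2)
576 + X(g(-3 - 4, -2), -16)*14 = 576 + 2*14 = 576 + 28 = 604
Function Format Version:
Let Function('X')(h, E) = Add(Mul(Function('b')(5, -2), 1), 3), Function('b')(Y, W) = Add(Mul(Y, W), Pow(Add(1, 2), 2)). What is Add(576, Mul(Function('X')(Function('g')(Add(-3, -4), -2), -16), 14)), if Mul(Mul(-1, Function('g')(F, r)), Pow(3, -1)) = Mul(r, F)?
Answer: 604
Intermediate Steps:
Function('g')(F, r) = Mul(-3, F, r) (Function('g')(F, r) = Mul(-3, Mul(r, F)) = Mul(-3, Mul(F, r)) = Mul(-3, F, r))
Function('b')(Y, W) = Add(9, Mul(W, Y)) (Function('b')(Y, W) = Add(Mul(W, Y), Pow(3, 2)) = Add(Mul(W, Y), 9) = Add(9, Mul(W, Y)))
Function('X')(h, E) = 2 (Function('X')(h, E) = Add(Mul(Add(9, Mul(-2, 5)), 1), 3) = Add(Mul(Add(9, -10), 1), 3) = Add(Mul(-1, 1), 3) = Add(-1, 3) = 2)
Add(576, Mul(Function('X')(Function('g')(Add(-3, -4), -2), -16), 14)) = Add(576, Mul(2, 14)) = Add(576, 28) = 604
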